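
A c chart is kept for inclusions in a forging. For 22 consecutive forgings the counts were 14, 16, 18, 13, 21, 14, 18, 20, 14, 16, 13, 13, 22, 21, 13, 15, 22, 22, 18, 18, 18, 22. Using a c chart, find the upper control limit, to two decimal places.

c̄ = (14 + 16 + 18 + 13 + 21 + 14 + 18 + 20 + 14 + 16 + 13 + 13 + 22 + 21 + 13 + 15 + 22 + 22 + 18 + 18 + 18 + 22) / 22 = 381 / 22 = 17.3182
UCL = c̄ + 3√c̄ = 17.3182 + 3 × √17.3182 = 17.3182 + 3 × 4.1615 = 29.8027

29.80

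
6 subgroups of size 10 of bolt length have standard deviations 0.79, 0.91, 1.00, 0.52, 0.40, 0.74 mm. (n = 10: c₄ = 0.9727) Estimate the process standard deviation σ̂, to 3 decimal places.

0.747

s̄ = (0.79 + 0.91 + 1.00 + 0.52 + 0.40 + 0.74) / 6 = 0.7267
σ̂ = s̄ / c₄ = 0.7267 / 0.9727 = 0.7471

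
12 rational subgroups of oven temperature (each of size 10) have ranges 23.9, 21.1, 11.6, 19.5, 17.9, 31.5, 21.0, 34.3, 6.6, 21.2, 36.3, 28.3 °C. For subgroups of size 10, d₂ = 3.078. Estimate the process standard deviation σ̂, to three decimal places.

7.397

R̄ = (23.9 + 21.1 + 11.6 + 19.5 + 17.9 + 31.5 + 21.0 + 34.3 + 6.6 + 21.2 + 36.3 + 28.3) / 12 = 22.7667
σ̂ = R̄ / d₂ = 22.7667 / 3.078 = 7.3966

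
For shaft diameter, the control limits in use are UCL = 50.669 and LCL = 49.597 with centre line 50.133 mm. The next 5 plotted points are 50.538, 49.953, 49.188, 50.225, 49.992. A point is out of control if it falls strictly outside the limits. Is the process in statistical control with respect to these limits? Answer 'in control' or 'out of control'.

out of control

Compare each point to [49.597, 50.669]: sample 3 = 49.188 < LCL.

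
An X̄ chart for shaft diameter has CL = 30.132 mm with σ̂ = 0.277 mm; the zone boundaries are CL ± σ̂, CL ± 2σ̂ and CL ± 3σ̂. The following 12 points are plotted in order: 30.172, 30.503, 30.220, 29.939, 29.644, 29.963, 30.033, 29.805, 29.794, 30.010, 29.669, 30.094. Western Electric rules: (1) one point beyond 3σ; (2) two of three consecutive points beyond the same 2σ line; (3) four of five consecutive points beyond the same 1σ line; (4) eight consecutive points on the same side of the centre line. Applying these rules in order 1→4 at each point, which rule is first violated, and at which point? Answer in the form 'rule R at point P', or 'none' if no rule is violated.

Zone of each point (C = within 1σ̂, B = 1σ̂–2σ̂, A = 2σ̂–3σ̂, * = beyond 3σ̂; sign = side of CL): 1:+C, 2:+B, 3:+C, 4:-C, 5:-B, 6:-C, 7:-C, 8:-B, 9:-B, 10:-C, 11:-B, 12:-C
Rule 4 (eight consecutive points on the same side of the centre line) is satisfied at point 11.

rule 4 at point 11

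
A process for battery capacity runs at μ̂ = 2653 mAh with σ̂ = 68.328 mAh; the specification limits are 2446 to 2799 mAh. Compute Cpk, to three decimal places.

0.712

Cpu = (USL − μ̂) / (3σ̂) = (2799 − 2653) / (3 × 68.328) = 0.7123; Cpl = (μ̂ − LSL) / (3σ̂) = (2653 − 2446) / (3 × 68.328) = 1.0098; Cpk = min(Cpu, Cpl) = 0.7123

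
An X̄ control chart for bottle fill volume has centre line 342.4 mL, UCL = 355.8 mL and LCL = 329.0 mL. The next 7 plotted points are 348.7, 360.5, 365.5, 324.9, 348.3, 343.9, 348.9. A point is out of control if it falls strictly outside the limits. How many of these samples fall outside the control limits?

3

Compare each point to [329.0, 355.8]: sample 2 = 360.5 > UCL; sample 3 = 365.5 > UCL; sample 4 = 324.9 < LCL.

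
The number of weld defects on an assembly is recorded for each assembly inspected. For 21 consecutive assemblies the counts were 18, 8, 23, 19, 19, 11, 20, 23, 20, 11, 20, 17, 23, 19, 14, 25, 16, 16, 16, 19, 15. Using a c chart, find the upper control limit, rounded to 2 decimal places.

c̄ = (18 + 8 + 23 + 19 + 19 + 11 + 20 + 23 + 20 + 11 + 20 + 17 + 23 + 19 + 14 + 25 + 16 + 16 + 16 + 19 + 15) / 21 = 372 / 21 = 17.7143
UCL = c̄ + 3√c̄ = 17.7143 + 3 × √17.7143 = 17.7143 + 3 × 4.2088 = 30.3408

30.34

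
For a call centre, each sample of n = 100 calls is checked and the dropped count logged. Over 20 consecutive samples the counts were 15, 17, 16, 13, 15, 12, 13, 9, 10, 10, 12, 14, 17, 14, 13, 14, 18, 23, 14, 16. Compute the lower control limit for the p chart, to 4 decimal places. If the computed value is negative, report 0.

0.0376

p̄ = Σdᵢ / (k·n) = 285 / (20 × 100) = 0.14250
LCL = p̄ − 3·√(p̄(1−p̄)/n) = 0.14250 − 3 × 0.03496 = 0.03763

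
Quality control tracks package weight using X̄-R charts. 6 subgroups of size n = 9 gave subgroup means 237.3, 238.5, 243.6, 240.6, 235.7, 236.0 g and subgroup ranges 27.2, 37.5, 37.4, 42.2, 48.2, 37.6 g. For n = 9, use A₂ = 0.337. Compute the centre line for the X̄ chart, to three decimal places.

X̄̄ = (237.3 + 238.5 + 243.6 + 240.6 + 235.7 + 236.0) / 6 = 1431.7000 / 6 = 238.6167
CL = X̄̄ = 238.6167

238.617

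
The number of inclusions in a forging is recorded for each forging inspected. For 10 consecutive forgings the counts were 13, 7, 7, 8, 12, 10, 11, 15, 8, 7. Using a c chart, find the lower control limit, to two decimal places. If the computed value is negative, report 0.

0.41

c̄ = (13 + 7 + 7 + 8 + 12 + 10 + 11 + 15 + 8 + 7) / 10 = 98 / 10 = 9.8000
LCL = c̄ − 3√c̄ = 9.8000 − 3 × 3.1305 = 0.4085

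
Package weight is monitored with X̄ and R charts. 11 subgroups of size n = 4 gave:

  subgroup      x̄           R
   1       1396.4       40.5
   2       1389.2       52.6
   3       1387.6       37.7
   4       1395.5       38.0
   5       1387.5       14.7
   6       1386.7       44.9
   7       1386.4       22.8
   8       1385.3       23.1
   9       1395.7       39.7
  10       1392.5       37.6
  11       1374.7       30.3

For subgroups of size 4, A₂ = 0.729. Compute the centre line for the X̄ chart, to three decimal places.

X̄̄ = (1396.4 + 1389.2 + 1387.6 + 1395.5 + 1387.5 + 1386.7 + 1386.4 + 1385.3 + 1395.7 + 1392.5 + 1374.7) / 11 = 15277.5000 / 11 = 1388.8636
CL = X̄̄ = 1388.8636

1388.864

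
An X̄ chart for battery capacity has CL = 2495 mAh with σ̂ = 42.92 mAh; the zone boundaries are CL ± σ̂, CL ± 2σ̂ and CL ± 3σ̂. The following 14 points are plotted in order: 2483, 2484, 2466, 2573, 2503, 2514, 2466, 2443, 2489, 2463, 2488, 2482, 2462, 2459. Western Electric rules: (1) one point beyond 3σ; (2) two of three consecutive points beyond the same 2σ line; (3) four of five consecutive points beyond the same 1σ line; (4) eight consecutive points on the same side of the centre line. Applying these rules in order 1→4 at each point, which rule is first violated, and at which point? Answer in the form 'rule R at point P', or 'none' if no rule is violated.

Zone of each point (C = within 1σ̂, B = 1σ̂–2σ̂, A = 2σ̂–3σ̂, * = beyond 3σ̂; sign = side of CL): 1:-C, 2:-C, 3:-C, 4:+B, 5:+C, 6:+C, 7:-C, 8:-B, 9:-C, 10:-C, 11:-C, 12:-C, 13:-C, 14:-C
Rule 4 (eight consecutive points on the same side of the centre line) is satisfied at point 14.

rule 4 at point 14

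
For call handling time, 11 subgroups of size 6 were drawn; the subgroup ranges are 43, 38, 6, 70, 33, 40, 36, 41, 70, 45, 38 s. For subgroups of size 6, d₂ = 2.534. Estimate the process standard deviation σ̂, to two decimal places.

16.50

R̄ = (43 + 38 + 6 + 70 + 33 + 40 + 36 + 41 + 70 + 45 + 38) / 11 = 41.8182
σ̂ = R̄ / d₂ = 41.8182 / 2.534 = 16.5028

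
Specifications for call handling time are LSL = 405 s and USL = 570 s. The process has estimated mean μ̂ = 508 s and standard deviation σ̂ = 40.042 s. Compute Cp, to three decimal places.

0.687

Cp = (USL − LSL) / (6σ̂) = (570 − 405) / (6 × 40.042) = 165.0000 / 240.2520 = 0.6868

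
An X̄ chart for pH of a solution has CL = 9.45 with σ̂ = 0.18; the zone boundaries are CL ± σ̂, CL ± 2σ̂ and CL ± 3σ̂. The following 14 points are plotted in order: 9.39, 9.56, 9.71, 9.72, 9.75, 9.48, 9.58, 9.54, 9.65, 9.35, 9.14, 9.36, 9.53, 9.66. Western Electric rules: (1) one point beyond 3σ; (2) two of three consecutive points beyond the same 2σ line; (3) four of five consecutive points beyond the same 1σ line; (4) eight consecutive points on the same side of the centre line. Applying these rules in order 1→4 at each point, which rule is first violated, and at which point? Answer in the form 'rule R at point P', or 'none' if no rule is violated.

rule 4 at point 9

Zone of each point (C = within 1σ̂, B = 1σ̂–2σ̂, A = 2σ̂–3σ̂, * = beyond 3σ̂; sign = side of CL): 1:-C, 2:+C, 3:+B, 4:+B, 5:+B, 6:+C, 7:+C, 8:+C, 9:+B, 10:-C, 11:-B, 12:-C, 13:+C, 14:+B
Rule 4 (eight consecutive points on the same side of the centre line) is satisfied at point 9.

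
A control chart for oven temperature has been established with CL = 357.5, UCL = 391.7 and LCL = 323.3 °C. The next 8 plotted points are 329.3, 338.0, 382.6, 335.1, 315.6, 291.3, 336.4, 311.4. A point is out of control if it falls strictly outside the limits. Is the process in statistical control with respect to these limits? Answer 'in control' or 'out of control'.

out of control

Compare each point to [323.3, 391.7]: sample 5 = 315.6 < LCL; sample 6 = 291.3 < LCL; sample 8 = 311.4 < LCL.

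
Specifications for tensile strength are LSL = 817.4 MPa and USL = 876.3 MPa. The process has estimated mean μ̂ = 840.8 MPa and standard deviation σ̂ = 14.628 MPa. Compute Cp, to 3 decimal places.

Cp = (USL − LSL) / (6σ̂) = (876.3 − 817.4) / (6 × 14.628) = 58.9000 / 87.7680 = 0.6711

0.671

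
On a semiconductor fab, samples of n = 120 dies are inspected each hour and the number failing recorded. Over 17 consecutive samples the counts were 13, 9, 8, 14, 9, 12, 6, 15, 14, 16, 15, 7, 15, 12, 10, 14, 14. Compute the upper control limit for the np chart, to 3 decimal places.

p̄ = Σdᵢ / (k·n) = 203 / (17 × 120) = 0.09951
UCL = np̄ + 3·√(np̄(1−p̄)) = 11.9412 + 3 × √(11.9412×0.90049) = 11.9412 + 3 × 3.2792 = 21.7787

21.779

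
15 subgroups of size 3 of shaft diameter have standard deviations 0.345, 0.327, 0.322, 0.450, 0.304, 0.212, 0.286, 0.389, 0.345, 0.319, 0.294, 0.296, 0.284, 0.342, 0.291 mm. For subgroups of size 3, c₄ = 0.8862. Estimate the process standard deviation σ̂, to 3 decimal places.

s̄ = (0.345 + 0.327 + 0.322 + 0.450 + 0.304 + 0.212 + 0.286 + 0.389 + 0.345 + 0.319 + 0.294 + 0.296 + 0.284 + 0.342 + 0.291) / 15 = 0.3204
σ̂ = s̄ / c₄ = 0.3204 / 0.8862 = 0.3615

0.362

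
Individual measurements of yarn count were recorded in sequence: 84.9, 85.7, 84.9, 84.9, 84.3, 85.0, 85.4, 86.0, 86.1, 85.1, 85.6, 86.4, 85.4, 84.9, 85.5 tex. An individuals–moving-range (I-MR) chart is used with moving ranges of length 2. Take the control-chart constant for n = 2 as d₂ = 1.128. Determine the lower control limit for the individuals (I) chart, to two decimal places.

X̄ = (84.9 + 85.7 + 84.9 + 84.9 + 84.3 + 85.0 + 85.4 + 86.0 + 86.1 + 85.1 + 85.6 + 86.4 + 85.4 + 84.9 + 85.5) / 15 = 85.3400
Moving ranges: 0.8, 0.8, 0.0, 0.6, 0.7, 0.4, 0.6, 0.1, 1.0, 0.5, 0.8, 1.0, 0.5, 0.6; M̄R̄ = 8.4000 / 14 = 0.6000
LCL = X̄ − 3·M̄R̄/d₂ = 85.3400 − 3 × 0.6000 / 1.128 = 83.7443

83.74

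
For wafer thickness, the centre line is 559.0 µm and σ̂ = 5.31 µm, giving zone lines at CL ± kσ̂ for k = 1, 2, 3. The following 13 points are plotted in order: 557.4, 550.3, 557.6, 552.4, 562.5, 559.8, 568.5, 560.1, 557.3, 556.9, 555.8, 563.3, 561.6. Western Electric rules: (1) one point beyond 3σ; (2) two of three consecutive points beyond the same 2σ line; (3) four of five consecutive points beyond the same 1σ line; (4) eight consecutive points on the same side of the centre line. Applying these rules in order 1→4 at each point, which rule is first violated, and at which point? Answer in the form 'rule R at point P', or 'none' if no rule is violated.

Zone of each point (C = within 1σ̂, B = 1σ̂–2σ̂, A = 2σ̂–3σ̂, * = beyond 3σ̂; sign = side of CL): 1:-C, 2:-B, 3:-C, 4:-B, 5:+C, 6:+C, 7:+B, 8:+C, 9:-C, 10:-C, 11:-C, 12:+C, 13:+C
No rule fires across all 13 points.

none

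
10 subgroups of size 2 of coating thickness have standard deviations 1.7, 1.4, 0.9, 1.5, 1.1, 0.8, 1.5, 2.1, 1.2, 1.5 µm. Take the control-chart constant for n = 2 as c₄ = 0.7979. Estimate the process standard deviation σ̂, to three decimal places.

s̄ = (1.7 + 1.4 + 0.9 + 1.5 + 1.1 + 0.8 + 1.5 + 2.1 + 1.2 + 1.5) / 10 = 1.3700
σ̂ = s̄ / c₄ = 1.3700 / 0.7979 = 1.7170

1.717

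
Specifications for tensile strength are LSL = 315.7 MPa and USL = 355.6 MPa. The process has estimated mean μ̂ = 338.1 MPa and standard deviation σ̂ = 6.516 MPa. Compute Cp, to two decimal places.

Cp = (USL − LSL) / (6σ̂) = (355.6 − 315.7) / (6 × 6.516) = 39.9000 / 39.0960 = 1.0206

1.02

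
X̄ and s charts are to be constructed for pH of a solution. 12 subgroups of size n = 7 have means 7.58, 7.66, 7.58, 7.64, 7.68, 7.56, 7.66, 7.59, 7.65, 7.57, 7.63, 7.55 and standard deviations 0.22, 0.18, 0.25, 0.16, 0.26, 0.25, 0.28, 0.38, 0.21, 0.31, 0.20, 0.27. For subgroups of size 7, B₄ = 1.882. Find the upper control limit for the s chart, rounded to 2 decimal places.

s̄ = (0.22 + 0.18 + 0.25 + 0.16 + 0.26 + 0.25 + 0.28 + 0.38 + 0.21 + 0.31 + 0.20 + 0.27) / 12 = 0.2475
UCL_s = B₄·s̄ = 1.882 × 0.2475 = 0.4658

0.47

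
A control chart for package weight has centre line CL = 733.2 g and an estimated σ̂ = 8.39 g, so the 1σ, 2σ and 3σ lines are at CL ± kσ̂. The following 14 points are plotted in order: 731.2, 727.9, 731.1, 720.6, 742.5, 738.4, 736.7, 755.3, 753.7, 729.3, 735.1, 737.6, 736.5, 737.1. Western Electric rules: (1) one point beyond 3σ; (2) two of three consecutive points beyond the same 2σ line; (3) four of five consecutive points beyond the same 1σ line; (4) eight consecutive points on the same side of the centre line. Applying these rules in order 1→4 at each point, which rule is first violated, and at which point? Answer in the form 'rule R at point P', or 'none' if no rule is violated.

rule 2 at point 9

Zone of each point (C = within 1σ̂, B = 1σ̂–2σ̂, A = 2σ̂–3σ̂, * = beyond 3σ̂; sign = side of CL): 1:-C, 2:-C, 3:-C, 4:-B, 5:+B, 6:+C, 7:+C, 8:+A, 9:+A, 10:-C, 11:+C, 12:+C, 13:+C, 14:+C
Rule 2 (two of three consecutive points beyond the same 2σ limit) is satisfied at point 9.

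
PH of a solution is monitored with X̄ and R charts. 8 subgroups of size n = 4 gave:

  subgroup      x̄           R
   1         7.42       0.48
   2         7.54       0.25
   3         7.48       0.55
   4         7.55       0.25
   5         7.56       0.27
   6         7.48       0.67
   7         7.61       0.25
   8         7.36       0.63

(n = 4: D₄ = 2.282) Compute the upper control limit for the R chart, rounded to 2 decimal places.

0.96

R̄ = (0.48 + 0.25 + 0.55 + 0.25 + 0.27 + 0.67 + 0.25 + 0.63) / 8 = 3.3500 / 8 = 0.4188
UCL_R = D₄·R̄ = 2.282 × 0.4188 = 0.9556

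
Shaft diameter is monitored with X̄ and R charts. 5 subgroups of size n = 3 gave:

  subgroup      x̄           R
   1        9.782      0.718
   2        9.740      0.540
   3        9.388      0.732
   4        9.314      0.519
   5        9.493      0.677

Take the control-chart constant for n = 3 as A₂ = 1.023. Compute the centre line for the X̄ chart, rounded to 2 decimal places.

9.54

X̄̄ = (9.782 + 9.740 + 9.388 + 9.314 + 9.493) / 5 = 47.7170 / 5 = 9.5434
CL = X̄̄ = 9.5434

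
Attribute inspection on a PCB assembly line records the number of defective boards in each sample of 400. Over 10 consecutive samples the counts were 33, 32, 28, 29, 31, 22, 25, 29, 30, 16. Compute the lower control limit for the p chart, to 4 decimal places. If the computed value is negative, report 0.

0.0308

p̄ = Σdᵢ / (k·n) = 275 / (10 × 400) = 0.06875
LCL = p̄ − 3·√(p̄(1−p̄)/n) = 0.06875 − 3 × 0.01265 = 0.03080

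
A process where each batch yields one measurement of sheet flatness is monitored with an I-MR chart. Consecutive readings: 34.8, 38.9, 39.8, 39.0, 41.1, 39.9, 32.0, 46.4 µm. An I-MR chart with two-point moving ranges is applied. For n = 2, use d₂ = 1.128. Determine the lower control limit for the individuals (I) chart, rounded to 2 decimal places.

27.06

X̄ = (34.8 + 38.9 + 39.8 + 39.0 + 41.1 + 39.9 + 32.0 + 46.4) / 8 = 38.9875
Moving ranges: 4.1, 0.9, 0.8, 2.1, 1.2, 7.9, 14.4; M̄R̄ = 31.4000 / 7 = 4.4857
LCL = X̄ − 3·M̄R̄/d₂ = 38.9875 − 3 × 4.4857 / 1.128 = 27.0574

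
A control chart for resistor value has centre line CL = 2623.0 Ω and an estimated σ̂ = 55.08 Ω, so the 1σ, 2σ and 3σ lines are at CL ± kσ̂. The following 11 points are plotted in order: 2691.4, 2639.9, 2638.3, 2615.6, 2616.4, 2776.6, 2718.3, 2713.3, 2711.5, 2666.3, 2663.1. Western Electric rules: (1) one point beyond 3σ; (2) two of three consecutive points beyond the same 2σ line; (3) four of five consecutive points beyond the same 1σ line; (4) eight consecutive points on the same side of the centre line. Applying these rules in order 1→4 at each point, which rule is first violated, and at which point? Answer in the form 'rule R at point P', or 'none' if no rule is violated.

rule 3 at point 9

Zone of each point (C = within 1σ̂, B = 1σ̂–2σ̂, A = 2σ̂–3σ̂, * = beyond 3σ̂; sign = side of CL): 1:+B, 2:+C, 3:+C, 4:-C, 5:-C, 6:+A, 7:+B, 8:+B, 9:+B, 10:+C, 11:+C
Rule 3 (four of five consecutive points beyond the same 1σ limit) is satisfied at point 9.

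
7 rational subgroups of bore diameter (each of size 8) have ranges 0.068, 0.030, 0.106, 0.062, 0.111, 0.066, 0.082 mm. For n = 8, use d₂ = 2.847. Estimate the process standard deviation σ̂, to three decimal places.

0.026

R̄ = (0.068 + 0.030 + 0.106 + 0.062 + 0.111 + 0.066 + 0.082) / 7 = 0.0750
σ̂ = R̄ / d₂ = 0.0750 / 2.847 = 0.0263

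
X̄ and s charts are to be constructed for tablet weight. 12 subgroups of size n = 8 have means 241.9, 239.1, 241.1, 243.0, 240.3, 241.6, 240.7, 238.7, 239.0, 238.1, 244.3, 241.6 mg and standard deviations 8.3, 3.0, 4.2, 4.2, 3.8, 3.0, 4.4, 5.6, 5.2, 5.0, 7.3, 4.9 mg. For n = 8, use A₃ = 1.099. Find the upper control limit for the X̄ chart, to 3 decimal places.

246.178

X̄̄ = (241.9 + 239.1 + 241.1 + 243.0 + 240.3 + 241.6 + 240.7 + 238.7 + 239.0 + 238.1 + 244.3 + 241.6) / 12 = 240.7833
s̄ = (8.3 + 3.0 + 4.2 + 4.2 + 3.8 + 3.0 + 4.4 + 5.6 + 5.2 + 5.0 + 7.3 + 4.9) / 12 = 4.9083
UCL = X̄̄ + A₃·s̄ = 240.7833 + 1.099 × 4.9083 = 246.1776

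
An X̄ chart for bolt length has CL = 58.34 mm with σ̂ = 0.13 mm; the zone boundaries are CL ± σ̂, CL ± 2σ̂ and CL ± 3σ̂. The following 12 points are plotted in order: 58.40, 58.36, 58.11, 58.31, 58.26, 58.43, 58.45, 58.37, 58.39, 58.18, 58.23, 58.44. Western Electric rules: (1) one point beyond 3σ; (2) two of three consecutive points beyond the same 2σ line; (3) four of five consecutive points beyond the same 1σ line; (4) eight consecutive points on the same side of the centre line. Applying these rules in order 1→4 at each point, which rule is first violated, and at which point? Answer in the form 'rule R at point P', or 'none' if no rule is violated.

Zone of each point (C = within 1σ̂, B = 1σ̂–2σ̂, A = 2σ̂–3σ̂, * = beyond 3σ̂; sign = side of CL): 1:+C, 2:+C, 3:-B, 4:-C, 5:-C, 6:+C, 7:+C, 8:+C, 9:+C, 10:-B, 11:-C, 12:+C
No rule fires across all 12 points.

none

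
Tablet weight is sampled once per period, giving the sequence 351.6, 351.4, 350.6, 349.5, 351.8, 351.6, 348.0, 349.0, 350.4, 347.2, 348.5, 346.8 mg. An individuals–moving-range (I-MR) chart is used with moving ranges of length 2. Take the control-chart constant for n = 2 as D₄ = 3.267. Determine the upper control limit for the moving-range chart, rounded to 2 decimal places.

4.99

Moving ranges: 0.2, 0.8, 1.1, 2.3, 0.2, 3.6, 1.0, 1.4, 3.2, 1.3, 1.7; M̄R̄ = 16.8000 / 11 = 1.5273
UCL_MR = D₄·M̄R̄ = 3.267 × 1.5273 = 4.9896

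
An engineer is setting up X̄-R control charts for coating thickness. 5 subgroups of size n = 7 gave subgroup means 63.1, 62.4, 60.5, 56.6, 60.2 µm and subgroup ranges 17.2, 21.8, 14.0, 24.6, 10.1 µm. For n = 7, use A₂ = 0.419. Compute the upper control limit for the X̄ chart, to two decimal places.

X̄̄ = (63.1 + 62.4 + 60.5 + 56.6 + 60.2) / 5 = 302.8000 / 5 = 60.5600
R̄ = (17.2 + 21.8 + 14.0 + 24.6 + 10.1) / 5 = 87.7000 / 5 = 17.5400
UCL = X̄̄ + A₂·R̄ = 60.5600 + 0.419 × 17.5400 = 67.9093

67.91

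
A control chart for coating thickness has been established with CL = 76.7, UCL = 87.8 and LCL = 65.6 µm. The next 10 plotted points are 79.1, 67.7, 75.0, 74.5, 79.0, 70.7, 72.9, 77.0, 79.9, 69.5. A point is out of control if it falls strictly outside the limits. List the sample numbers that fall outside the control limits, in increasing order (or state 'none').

All 10 points lie within [65.6, 87.8].

none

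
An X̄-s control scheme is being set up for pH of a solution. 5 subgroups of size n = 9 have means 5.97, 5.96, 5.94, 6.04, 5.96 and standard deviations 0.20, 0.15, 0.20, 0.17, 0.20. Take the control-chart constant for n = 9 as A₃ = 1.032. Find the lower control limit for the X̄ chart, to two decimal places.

5.78

X̄̄ = (5.97 + 5.96 + 5.94 + 6.04 + 5.96) / 5 = 5.9740
s̄ = (0.20 + 0.15 + 0.20 + 0.17 + 0.20) / 5 = 0.1840
LCL = X̄̄ − A₃·s̄ = 5.9740 − 1.032 × 0.1840 = 5.7841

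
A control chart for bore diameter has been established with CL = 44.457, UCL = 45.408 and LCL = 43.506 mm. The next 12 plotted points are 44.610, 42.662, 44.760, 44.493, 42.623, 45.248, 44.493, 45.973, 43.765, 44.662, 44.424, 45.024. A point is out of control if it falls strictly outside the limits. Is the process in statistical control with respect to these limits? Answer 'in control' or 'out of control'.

Compare each point to [43.506, 45.408]: sample 2 = 42.662 < LCL; sample 5 = 42.623 < LCL; sample 8 = 45.973 > UCL.

out of control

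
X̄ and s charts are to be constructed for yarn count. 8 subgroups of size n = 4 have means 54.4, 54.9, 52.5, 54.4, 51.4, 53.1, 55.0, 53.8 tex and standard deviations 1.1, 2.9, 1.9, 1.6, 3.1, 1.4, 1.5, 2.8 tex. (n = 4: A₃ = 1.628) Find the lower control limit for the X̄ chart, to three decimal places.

X̄̄ = (54.4 + 54.9 + 52.5 + 54.4 + 51.4 + 53.1 + 55.0 + 53.8) / 8 = 53.6875
s̄ = (1.1 + 2.9 + 1.9 + 1.6 + 3.1 + 1.4 + 1.5 + 2.8) / 8 = 2.0375
LCL = X̄̄ − A₃·s̄ = 53.6875 − 1.628 × 2.0375 = 50.3704

50.370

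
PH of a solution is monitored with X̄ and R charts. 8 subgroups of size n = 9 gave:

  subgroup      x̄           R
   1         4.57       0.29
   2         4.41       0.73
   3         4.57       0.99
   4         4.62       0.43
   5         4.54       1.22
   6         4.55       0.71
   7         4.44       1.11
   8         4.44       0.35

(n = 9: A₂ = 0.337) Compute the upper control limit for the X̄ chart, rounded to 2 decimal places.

4.76

X̄̄ = (4.57 + 4.41 + 4.57 + 4.62 + 4.54 + 4.55 + 4.44 + 4.44) / 8 = 36.1400 / 8 = 4.5175
R̄ = (0.29 + 0.73 + 0.99 + 0.43 + 1.22 + 0.71 + 1.11 + 0.35) / 8 = 5.8300 / 8 = 0.7288
UCL = X̄̄ + A₂·R̄ = 4.5175 + 0.337 × 0.7288 = 4.7631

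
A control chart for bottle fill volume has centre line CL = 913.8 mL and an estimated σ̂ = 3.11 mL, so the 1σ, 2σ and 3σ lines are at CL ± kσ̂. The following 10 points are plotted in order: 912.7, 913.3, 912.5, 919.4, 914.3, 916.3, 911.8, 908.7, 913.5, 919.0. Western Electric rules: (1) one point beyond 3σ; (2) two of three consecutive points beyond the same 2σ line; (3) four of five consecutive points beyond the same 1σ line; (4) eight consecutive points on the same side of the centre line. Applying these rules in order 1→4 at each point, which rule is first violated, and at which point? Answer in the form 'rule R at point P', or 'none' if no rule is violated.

Zone of each point (C = within 1σ̂, B = 1σ̂–2σ̂, A = 2σ̂–3σ̂, * = beyond 3σ̂; sign = side of CL): 1:-C, 2:-C, 3:-C, 4:+B, 5:+C, 6:+C, 7:-C, 8:-B, 9:-C, 10:+B
No rule fires across all 10 points.

none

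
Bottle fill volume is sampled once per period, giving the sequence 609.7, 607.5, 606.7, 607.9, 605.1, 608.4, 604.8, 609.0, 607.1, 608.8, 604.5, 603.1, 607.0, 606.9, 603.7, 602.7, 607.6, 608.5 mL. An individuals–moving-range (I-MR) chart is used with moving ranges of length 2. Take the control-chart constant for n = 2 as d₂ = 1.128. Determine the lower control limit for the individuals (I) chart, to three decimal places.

X̄ = (609.7 + 607.5 + 606.7 + 607.9 + 605.1 + 608.4 + 604.8 + 609.0 + 607.1 + 608.8 + 604.5 + 603.1 + 607.0 + 606.9 + 603.7 + 602.7 + 607.6 + 608.5) / 18 = 606.6111
Moving ranges: 2.2, 0.8, 1.2, 2.8, 3.3, 3.6, 4.2, 1.9, 1.7, 4.3, 1.4, 3.9, 0.1, 3.2, 1.0, 4.9, 0.9; M̄R̄ = 41.4000 / 17 = 2.4353
LCL = X̄ − 3·M̄R̄/d₂ = 606.6111 − 3 × 2.4353 / 1.128 = 600.1343

600.134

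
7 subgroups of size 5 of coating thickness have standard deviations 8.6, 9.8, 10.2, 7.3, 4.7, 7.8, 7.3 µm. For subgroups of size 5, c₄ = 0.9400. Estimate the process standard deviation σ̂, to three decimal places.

s̄ = (8.6 + 9.8 + 10.2 + 7.3 + 4.7 + 7.8 + 7.3) / 7 = 7.9571
σ̂ = s̄ / c₄ = 7.9571 / 0.9400 = 8.4650

8.465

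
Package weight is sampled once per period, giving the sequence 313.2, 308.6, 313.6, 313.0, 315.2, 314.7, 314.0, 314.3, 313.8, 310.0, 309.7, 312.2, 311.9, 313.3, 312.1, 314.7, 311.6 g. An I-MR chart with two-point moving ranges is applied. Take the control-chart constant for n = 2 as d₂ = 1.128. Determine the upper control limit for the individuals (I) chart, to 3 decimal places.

X̄ = (313.2 + 308.6 + 313.6 + 313.0 + 315.2 + 314.7 + 314.0 + 314.3 + 313.8 + 310.0 + 309.7 + 312.2 + 311.9 + 313.3 + 312.1 + 314.7 + 311.6) / 17 = 312.7000
Moving ranges: 4.6, 5.0, 0.6, 2.2, 0.5, 0.7, 0.3, 0.5, 3.8, 0.3, 2.5, 0.3, 1.4, 1.2, 2.6, 3.1; M̄R̄ = 29.6000 / 16 = 1.8500
UCL = X̄ + 3·M̄R̄/d₂ = 312.7000 + 3 × 1.8500 / 1.128 = 317.6202

317.620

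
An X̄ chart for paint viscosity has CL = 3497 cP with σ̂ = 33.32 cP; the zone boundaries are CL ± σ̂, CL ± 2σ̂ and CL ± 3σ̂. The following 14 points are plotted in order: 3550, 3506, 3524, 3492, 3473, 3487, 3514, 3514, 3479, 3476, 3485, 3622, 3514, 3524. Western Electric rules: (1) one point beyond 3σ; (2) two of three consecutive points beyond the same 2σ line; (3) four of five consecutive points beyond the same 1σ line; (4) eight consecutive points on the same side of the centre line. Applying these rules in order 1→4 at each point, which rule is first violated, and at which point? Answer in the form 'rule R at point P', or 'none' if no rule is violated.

Zone of each point (C = within 1σ̂, B = 1σ̂–2σ̂, A = 2σ̂–3σ̂, * = beyond 3σ̂; sign = side of CL): 1:+B, 2:+C, 3:+C, 4:-C, 5:-C, 6:-C, 7:+C, 8:+C, 9:-C, 10:-C, 11:-C, 12:+*, 13:+C, 14:+C
Rule 1 (one point beyond the 3σ limits) is satisfied at point 12.

rule 1 at point 12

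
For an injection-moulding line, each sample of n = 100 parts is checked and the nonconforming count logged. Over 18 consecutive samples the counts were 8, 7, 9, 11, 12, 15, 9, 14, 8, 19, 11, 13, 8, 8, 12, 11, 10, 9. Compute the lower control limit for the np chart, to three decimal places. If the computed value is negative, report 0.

p̄ = Σdᵢ / (k·n) = 194 / (18 × 100) = 0.10778
LCL = np̄ − 3·√(np̄(1−p̄)) = 10.7778 − 3 × 3.1010 = 1.4748

1.475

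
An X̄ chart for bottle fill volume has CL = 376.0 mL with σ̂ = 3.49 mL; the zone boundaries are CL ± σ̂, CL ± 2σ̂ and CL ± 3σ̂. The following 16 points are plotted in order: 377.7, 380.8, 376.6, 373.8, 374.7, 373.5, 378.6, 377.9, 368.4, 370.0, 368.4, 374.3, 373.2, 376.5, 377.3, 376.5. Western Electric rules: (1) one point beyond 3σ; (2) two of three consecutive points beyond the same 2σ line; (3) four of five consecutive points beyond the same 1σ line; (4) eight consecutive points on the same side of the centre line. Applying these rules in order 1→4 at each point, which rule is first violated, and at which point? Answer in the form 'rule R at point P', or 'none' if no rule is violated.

rule 2 at point 11

Zone of each point (C = within 1σ̂, B = 1σ̂–2σ̂, A = 2σ̂–3σ̂, * = beyond 3σ̂; sign = side of CL): 1:+C, 2:+B, 3:+C, 4:-C, 5:-C, 6:-C, 7:+C, 8:+C, 9:-A, 10:-B, 11:-A, 12:-C, 13:-C, 14:+C, 15:+C, 16:+C
Rule 2 (two of three consecutive points beyond the same 2σ limit) is satisfied at point 11.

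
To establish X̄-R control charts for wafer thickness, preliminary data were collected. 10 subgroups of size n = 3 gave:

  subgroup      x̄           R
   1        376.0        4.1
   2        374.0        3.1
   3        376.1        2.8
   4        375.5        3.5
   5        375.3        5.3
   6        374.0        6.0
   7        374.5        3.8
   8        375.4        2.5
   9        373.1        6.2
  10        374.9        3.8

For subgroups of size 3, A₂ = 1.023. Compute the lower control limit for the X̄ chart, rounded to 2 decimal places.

X̄̄ = (376.0 + 374.0 + 376.1 + 375.5 + 375.3 + 374.0 + 374.5 + 375.4 + 373.1 + 374.9) / 10 = 3748.8000 / 10 = 374.8800
R̄ = (4.1 + 3.1 + 2.8 + 3.5 + 5.3 + 6.0 + 3.8 + 2.5 + 6.2 + 3.8) / 10 = 41.1000 / 10 = 4.1100
LCL = X̄̄ − A₂·R̄ = 374.8800 − 1.023 × 4.1100 = 370.6755

370.68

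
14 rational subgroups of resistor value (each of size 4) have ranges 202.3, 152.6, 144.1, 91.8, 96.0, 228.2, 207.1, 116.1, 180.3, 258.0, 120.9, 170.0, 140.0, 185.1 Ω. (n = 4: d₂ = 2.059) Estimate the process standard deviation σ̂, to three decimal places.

R̄ = (202.3 + 152.6 + 144.1 + 91.8 + 96.0 + 228.2 + 207.1 + 116.1 + 180.3 + 258.0 + 120.9 + 170.0 + 140.0 + 185.1) / 14 = 163.7500
σ̂ = R̄ / d₂ = 163.7500 / 2.059 = 79.5289

79.529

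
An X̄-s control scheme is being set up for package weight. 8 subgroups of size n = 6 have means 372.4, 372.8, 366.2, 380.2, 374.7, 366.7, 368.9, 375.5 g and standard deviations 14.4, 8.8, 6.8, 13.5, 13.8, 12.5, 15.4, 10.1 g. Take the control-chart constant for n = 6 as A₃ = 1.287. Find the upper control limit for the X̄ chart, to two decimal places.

387.51

X̄̄ = (372.4 + 372.8 + 366.2 + 380.2 + 374.7 + 366.7 + 368.9 + 375.5) / 8 = 372.1750
s̄ = (14.4 + 8.8 + 6.8 + 13.5 + 13.8 + 12.5 + 15.4 + 10.1) / 8 = 11.9125
UCL = X̄̄ + A₃·s̄ = 372.1750 + 1.287 × 11.9125 = 387.5064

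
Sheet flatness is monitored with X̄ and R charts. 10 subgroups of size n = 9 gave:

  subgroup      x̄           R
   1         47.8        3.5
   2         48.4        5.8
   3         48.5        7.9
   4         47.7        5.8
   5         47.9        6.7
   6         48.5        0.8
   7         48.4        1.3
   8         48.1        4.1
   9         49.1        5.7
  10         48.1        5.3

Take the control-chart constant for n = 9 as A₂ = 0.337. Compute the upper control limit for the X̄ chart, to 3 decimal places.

49.831

X̄̄ = (47.8 + 48.4 + 48.5 + 47.7 + 47.9 + 48.5 + 48.4 + 48.1 + 49.1 + 48.1) / 10 = 482.5000 / 10 = 48.2500
R̄ = (3.5 + 5.8 + 7.9 + 5.8 + 6.7 + 0.8 + 1.3 + 4.1 + 5.7 + 5.3) / 10 = 46.9000 / 10 = 4.6900
UCL = X̄̄ + A₂·R̄ = 48.2500 + 0.337 × 4.6900 = 49.8305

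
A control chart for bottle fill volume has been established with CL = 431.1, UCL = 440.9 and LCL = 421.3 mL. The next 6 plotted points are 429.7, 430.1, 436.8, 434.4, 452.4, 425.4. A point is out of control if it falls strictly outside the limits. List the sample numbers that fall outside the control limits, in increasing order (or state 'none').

Compare each point to [421.3, 440.9]: sample 5 = 452.4 > UCL.

5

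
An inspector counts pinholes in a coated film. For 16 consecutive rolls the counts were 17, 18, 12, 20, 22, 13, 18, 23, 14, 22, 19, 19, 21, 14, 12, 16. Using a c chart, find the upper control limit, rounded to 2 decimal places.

c̄ = (17 + 18 + 12 + 20 + 22 + 13 + 18 + 23 + 14 + 22 + 19 + 19 + 21 + 14 + 12 + 16) / 16 = 280 / 16 = 17.5000
UCL = c̄ + 3√c̄ = 17.5000 + 3 × √17.5000 = 17.5000 + 3 × 4.1833 = 30.0499

30.05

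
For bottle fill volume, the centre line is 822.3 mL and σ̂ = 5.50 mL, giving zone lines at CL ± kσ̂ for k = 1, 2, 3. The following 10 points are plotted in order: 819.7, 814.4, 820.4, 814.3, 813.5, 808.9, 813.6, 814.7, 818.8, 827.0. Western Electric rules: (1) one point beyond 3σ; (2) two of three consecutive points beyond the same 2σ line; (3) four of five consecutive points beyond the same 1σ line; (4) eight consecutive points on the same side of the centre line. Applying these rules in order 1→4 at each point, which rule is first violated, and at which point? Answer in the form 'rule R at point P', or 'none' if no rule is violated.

rule 3 at point 6

Zone of each point (C = within 1σ̂, B = 1σ̂–2σ̂, A = 2σ̂–3σ̂, * = beyond 3σ̂; sign = side of CL): 1:-C, 2:-B, 3:-C, 4:-B, 5:-B, 6:-A, 7:-B, 8:-B, 9:-C, 10:+C
Rule 3 (four of five consecutive points beyond the same 1σ limit) is satisfied at point 6.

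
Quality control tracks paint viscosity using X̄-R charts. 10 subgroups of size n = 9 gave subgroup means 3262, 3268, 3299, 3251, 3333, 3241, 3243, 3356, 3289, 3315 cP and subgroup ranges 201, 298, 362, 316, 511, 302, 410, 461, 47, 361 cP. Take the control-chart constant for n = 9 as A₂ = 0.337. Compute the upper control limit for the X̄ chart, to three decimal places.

X̄̄ = (3262 + 3268 + 3299 + 3251 + 3333 + 3241 + 3243 + 3356 + 3289 + 3315) / 10 = 32857.0000 / 10 = 3285.7000
R̄ = (201 + 298 + 362 + 316 + 511 + 302 + 410 + 461 + 47 + 361) / 10 = 3269.0000 / 10 = 326.9000
UCL = X̄̄ + A₂·R̄ = 3285.7000 + 0.337 × 326.9000 = 3395.8653

3395.865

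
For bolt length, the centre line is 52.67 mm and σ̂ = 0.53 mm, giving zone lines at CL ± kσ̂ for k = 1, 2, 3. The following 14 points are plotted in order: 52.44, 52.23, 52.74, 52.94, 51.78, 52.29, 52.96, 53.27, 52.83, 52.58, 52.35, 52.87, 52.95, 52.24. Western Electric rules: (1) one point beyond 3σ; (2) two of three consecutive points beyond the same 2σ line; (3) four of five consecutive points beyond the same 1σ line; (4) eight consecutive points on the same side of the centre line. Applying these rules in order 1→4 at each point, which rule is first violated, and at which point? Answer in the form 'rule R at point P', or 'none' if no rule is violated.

none

Zone of each point (C = within 1σ̂, B = 1σ̂–2σ̂, A = 2σ̂–3σ̂, * = beyond 3σ̂; sign = side of CL): 1:-C, 2:-C, 3:+C, 4:+C, 5:-B, 6:-C, 7:+C, 8:+B, 9:+C, 10:-C, 11:-C, 12:+C, 13:+C, 14:-C
No rule fires across all 14 points.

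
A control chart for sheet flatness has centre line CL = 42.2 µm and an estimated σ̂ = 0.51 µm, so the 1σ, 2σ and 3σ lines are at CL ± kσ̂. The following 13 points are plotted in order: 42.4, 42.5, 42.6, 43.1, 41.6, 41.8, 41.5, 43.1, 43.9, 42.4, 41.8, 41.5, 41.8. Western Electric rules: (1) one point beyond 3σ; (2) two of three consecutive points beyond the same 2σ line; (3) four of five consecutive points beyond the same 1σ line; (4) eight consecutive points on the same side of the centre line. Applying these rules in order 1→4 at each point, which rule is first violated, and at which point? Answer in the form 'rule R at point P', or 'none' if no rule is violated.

rule 1 at point 9

Zone of each point (C = within 1σ̂, B = 1σ̂–2σ̂, A = 2σ̂–3σ̂, * = beyond 3σ̂; sign = side of CL): 1:+C, 2:+C, 3:+C, 4:+B, 5:-B, 6:-C, 7:-B, 8:+B, 9:+*, 10:+C, 11:-C, 12:-B, 13:-C
Rule 1 (one point beyond the 3σ limits) is satisfied at point 9.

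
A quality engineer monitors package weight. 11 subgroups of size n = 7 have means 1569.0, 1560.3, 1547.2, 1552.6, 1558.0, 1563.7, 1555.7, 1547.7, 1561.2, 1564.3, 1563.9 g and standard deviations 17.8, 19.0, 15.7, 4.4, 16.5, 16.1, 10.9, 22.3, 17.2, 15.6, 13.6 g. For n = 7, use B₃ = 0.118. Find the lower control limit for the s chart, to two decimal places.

s̄ = (17.8 + 19.0 + 15.7 + 4.4 + 16.5 + 16.1 + 10.9 + 22.3 + 17.2 + 15.6 + 13.6) / 11 = 15.3727
LCL_s = B₃·s̄ = 0.118 × 15.3727 = 1.8140

1.81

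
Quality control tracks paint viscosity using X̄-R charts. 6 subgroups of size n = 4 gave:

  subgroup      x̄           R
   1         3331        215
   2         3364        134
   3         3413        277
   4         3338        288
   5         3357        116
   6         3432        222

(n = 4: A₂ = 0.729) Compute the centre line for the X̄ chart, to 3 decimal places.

X̄̄ = (3331 + 3364 + 3413 + 3338 + 3357 + 3432) / 6 = 20235.0000 / 6 = 3372.5000
CL = X̄̄ = 3372.5000

3372.500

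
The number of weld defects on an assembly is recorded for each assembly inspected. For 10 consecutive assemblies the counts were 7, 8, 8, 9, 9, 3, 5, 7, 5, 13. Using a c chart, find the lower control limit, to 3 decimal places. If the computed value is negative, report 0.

0.000

c̄ = (7 + 8 + 8 + 9 + 9 + 3 + 5 + 7 + 5 + 13) / 10 = 74 / 10 = 7.4000
LCL = c̄ − 3√c̄ = 7.4000 − 3 × 2.7203 = -0.7609 → 0 (cannot be negative)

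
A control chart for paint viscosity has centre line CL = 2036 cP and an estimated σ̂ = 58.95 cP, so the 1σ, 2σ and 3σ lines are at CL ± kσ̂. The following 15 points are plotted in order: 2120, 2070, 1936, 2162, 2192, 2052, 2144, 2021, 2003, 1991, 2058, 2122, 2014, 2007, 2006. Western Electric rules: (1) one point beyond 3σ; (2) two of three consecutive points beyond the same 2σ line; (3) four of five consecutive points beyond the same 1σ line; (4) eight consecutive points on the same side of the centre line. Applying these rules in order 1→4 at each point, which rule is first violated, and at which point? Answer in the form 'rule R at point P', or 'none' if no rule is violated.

rule 2 at point 5

Zone of each point (C = within 1σ̂, B = 1σ̂–2σ̂, A = 2σ̂–3σ̂, * = beyond 3σ̂; sign = side of CL): 1:+B, 2:+C, 3:-B, 4:+A, 5:+A, 6:+C, 7:+B, 8:-C, 9:-C, 10:-C, 11:+C, 12:+B, 13:-C, 14:-C, 15:-C
Rule 2 (two of three consecutive points beyond the same 2σ limit) is satisfied at point 5.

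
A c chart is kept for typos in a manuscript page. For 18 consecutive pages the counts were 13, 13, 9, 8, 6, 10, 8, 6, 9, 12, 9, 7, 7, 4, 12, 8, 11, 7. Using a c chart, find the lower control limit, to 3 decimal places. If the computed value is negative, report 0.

c̄ = (13 + 13 + 9 + 8 + 6 + 10 + 8 + 6 + 9 + 12 + 9 + 7 + 7 + 4 + 12 + 8 + 11 + 7) / 18 = 159 / 18 = 8.8333
LCL = c̄ − 3√c̄ = 8.8333 − 3 × 2.9721 = -0.0829 → 0 (cannot be negative)

0.000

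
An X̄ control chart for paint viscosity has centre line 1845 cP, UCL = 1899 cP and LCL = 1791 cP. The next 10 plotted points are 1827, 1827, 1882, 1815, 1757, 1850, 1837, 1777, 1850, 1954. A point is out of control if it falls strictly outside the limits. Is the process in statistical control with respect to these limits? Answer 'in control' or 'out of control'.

out of control

Compare each point to [1791, 1899]: sample 5 = 1757 < LCL; sample 8 = 1777 < LCL; sample 10 = 1954 > UCL.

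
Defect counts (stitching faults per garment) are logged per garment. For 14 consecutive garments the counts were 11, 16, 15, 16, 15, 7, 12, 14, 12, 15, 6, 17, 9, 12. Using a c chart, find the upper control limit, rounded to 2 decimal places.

c̄ = (11 + 16 + 15 + 16 + 15 + 7 + 12 + 14 + 12 + 15 + 6 + 17 + 9 + 12) / 14 = 177 / 14 = 12.6429
UCL = c̄ + 3√c̄ = 12.6429 + 3 × √12.6429 = 12.6429 + 3 × 3.5557 = 23.3099

23.31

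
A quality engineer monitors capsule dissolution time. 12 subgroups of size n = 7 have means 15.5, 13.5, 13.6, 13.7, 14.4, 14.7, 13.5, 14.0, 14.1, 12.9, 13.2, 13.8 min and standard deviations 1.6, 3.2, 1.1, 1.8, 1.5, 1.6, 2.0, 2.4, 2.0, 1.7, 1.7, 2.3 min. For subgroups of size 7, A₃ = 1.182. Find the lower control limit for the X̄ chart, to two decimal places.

X̄̄ = (15.5 + 13.5 + 13.6 + 13.7 + 14.4 + 14.7 + 13.5 + 14.0 + 14.1 + 12.9 + 13.2 + 13.8) / 12 = 13.9083
s̄ = (1.6 + 3.2 + 1.1 + 1.8 + 1.5 + 1.6 + 2.0 + 2.4 + 2.0 + 1.7 + 1.7 + 2.3) / 12 = 1.9083
LCL = X̄̄ − A₃·s̄ = 13.9083 − 1.182 × 1.9083 = 11.6527

11.65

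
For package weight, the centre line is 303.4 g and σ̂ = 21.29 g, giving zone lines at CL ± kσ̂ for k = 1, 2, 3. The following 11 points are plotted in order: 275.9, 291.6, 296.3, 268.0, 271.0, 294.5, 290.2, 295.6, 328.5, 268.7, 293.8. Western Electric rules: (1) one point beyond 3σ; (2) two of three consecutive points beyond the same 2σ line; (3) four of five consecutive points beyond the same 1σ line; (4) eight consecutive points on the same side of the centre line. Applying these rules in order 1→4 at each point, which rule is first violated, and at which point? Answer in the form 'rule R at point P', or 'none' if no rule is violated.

Zone of each point (C = within 1σ̂, B = 1σ̂–2σ̂, A = 2σ̂–3σ̂, * = beyond 3σ̂; sign = side of CL): 1:-B, 2:-C, 3:-C, 4:-B, 5:-B, 6:-C, 7:-C, 8:-C, 9:+B, 10:-B, 11:-C
Rule 4 (eight consecutive points on the same side of the centre line) is satisfied at point 8.

rule 4 at point 8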